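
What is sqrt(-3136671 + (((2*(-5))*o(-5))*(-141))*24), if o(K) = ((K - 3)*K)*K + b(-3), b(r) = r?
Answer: 3*I*sqrt(1111799) ≈ 3163.3*I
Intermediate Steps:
o(K) = -3 + K**2*(-3 + K) (o(K) = ((K - 3)*K)*K - 3 = ((-3 + K)*K)*K - 3 = (K*(-3 + K))*K - 3 = K**2*(-3 + K) - 3 = -3 + K**2*(-3 + K))
sqrt(-3136671 + (((2*(-5))*o(-5))*(-141))*24) = sqrt(-3136671 + (((2*(-5))*(-3 + (-5)**3 - 3*(-5)**2))*(-141))*24) = sqrt(-3136671 + (-10*(-3 - 125 - 3*25)*(-141))*24) = sqrt(-3136671 + (-10*(-3 - 125 - 75)*(-141))*24) = sqrt(-3136671 + (-10*(-203)*(-141))*24) = sqrt(-3136671 + (2030*(-141))*24) = sqrt(-3136671 - 286230*24) = sqrt(-3136671 - 6869520) = sqrt(-10006191) = 3*I*sqrt(1111799)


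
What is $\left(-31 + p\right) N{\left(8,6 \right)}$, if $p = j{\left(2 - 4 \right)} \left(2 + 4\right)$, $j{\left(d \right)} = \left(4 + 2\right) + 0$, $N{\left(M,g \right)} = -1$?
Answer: $-5$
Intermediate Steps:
$j{\left(d \right)} = 6$ ($j{\left(d \right)} = 6 + 0 = 6$)
$p = 36$ ($p = 6 \left(2 + 4\right) = 6 \cdot 6 = 36$)
$\left(-31 + p\right) N{\left(8,6 \right)} = \left(-31 + 36\right) \left(-1\right) = 5 \left(-1\right) = -5$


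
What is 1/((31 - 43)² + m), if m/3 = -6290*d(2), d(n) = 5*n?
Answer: -1/188556 ≈ -5.3035e-6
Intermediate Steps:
m = -188700 (m = 3*(-31450*2) = 3*(-6290*10) = 3*(-62900) = -188700)
1/((31 - 43)² + m) = 1/((31 - 43)² - 188700) = 1/((-12)² - 188700) = 1/(144 - 188700) = 1/(-188556) = -1/188556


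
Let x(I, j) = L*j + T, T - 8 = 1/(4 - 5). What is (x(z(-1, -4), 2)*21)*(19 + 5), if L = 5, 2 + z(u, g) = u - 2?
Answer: 8568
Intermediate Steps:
T = 7 (T = 8 + 1/(4 - 5) = 8 + 1/(-1) = 8 - 1 = 7)
z(u, g) = -4 + u (z(u, g) = -2 + (u - 2) = -2 + (-2 + u) = -4 + u)
x(I, j) = 7 + 5*j (x(I, j) = 5*j + 7 = 7 + 5*j)
(x(z(-1, -4), 2)*21)*(19 + 5) = ((7 + 5*2)*21)*(19 + 5) = ((7 + 10)*21)*24 = (17*21)*24 = 357*24 = 8568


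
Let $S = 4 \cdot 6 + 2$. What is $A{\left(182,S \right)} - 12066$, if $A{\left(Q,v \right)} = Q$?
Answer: $-11884$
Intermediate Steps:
$S = 26$ ($S = 24 + 2 = 26$)
$A{\left(182,S \right)} - 12066 = 182 - 12066 = -11884$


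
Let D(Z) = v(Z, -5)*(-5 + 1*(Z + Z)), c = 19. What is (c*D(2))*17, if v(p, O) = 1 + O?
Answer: 1292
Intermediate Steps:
D(Z) = 20 - 8*Z (D(Z) = (1 - 5)*(-5 + 1*(Z + Z)) = -4*(-5 + 1*(2*Z)) = -4*(-5 + 2*Z) = 20 - 8*Z)
(c*D(2))*17 = (19*(20 - 8*2))*17 = (19*(20 - 16))*17 = (19*4)*17 = 76*17 = 1292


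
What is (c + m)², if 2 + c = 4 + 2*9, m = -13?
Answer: 49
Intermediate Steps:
c = 20 (c = -2 + (4 + 2*9) = -2 + (4 + 18) = -2 + 22 = 20)
(c + m)² = (20 - 13)² = 7² = 49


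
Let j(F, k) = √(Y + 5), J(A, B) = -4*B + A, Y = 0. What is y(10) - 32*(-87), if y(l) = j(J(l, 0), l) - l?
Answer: 2774 + √5 ≈ 2776.2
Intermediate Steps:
J(A, B) = A - 4*B
j(F, k) = √5 (j(F, k) = √(0 + 5) = √5)
y(l) = √5 - l
y(10) - 32*(-87) = (√5 - 1*10) - 32*(-87) = (√5 - 10) + 2784 = (-10 + √5) + 2784 = 2774 + √5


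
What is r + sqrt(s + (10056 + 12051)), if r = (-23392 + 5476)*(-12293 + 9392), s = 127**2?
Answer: 51974316 + 22*sqrt(79) ≈ 5.1975e+7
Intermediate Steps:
s = 16129
r = 51974316 (r = -17916*(-2901) = 51974316)
r + sqrt(s + (10056 + 12051)) = 51974316 + sqrt(16129 + (10056 + 12051)) = 51974316 + sqrt(16129 + 22107) = 51974316 + sqrt(38236) = 51974316 + 22*sqrt(79)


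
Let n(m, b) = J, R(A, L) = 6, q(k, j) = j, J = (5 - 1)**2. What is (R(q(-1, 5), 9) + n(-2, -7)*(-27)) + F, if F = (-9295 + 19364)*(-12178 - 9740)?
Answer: -220692768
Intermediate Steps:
J = 16 (J = 4**2 = 16)
n(m, b) = 16
F = -220692342 (F = 10069*(-21918) = -220692342)
(R(q(-1, 5), 9) + n(-2, -7)*(-27)) + F = (6 + 16*(-27)) - 220692342 = (6 - 432) - 220692342 = -426 - 220692342 = -220692768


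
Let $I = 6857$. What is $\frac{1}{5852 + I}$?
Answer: $\frac{1}{12709} \approx 7.8684 \cdot 10^{-5}$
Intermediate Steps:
$\frac{1}{5852 + I} = \frac{1}{5852 + 6857} = \frac{1}{12709}$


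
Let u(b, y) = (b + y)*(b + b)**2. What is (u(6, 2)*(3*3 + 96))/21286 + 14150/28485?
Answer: 374674250/60633171 ≈ 6.1794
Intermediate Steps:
u(b, y) = 4*b**2*(b + y) (u(b, y) = (b + y)*(2*b)**2 = (b + y)*(4*b**2) = 4*b**2*(b + y))
(u(6, 2)*(3*3 + 96))/21286 + 14150/28485 = ((4*6**2*(6 + 2))*(3*3 + 96))/21286 + 14150/28485 = ((4*36*8)*(9 + 96))*(1/21286) + 14150*(1/28485) = (1152*105)*(1/21286) + 2830/5697 = 120960*(1/21286) + 2830/5697 = 60480/10643 + 2830/5697 = 374674250/60633171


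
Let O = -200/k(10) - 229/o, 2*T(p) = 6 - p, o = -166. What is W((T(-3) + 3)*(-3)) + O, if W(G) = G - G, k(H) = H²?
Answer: -103/166 ≈ -0.62048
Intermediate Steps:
T(p) = 3 - p/2 (T(p) = (6 - p)/2 = 3 - p/2)
O = -103/166 (O = -200/(10²) - 229/(-166) = -200/100 - 229*(-1/166) = -200*1/100 + 229/166 = -2 + 229/166 = -103/166 ≈ -0.62048)
W(G) = 0
W((T(-3) + 3)*(-3)) + O = 0 - 103/166 = -103/166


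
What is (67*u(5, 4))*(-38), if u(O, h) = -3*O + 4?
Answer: 28006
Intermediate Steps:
u(O, h) = 4 - 3*O
(67*u(5, 4))*(-38) = (67*(4 - 3*5))*(-38) = (67*(4 - 15))*(-38) = (67*(-11))*(-38) = -737*(-38) = 28006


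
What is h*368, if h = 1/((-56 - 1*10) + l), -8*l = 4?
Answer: -736/133 ≈ -5.5338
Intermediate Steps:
l = -1/2 (l = -1/8*4 = -1/2 ≈ -0.50000)
h = -2/133 (h = 1/((-56 - 1*10) - 1/2) = 1/((-56 - 10) - 1/2) = 1/(-66 - 1/2) = 1/(-133/2) = -2/133 ≈ -0.015038)
h*368 = -2/133*368 = -736/133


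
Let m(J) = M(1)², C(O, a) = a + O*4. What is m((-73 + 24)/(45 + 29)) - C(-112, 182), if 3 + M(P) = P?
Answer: 270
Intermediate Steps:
M(P) = -3 + P
C(O, a) = a + 4*O
m(J) = 4 (m(J) = (-3 + 1)² = (-2)² = 4)
m((-73 + 24)/(45 + 29)) - C(-112, 182) = 4 - (182 + 4*(-112)) = 4 - (182 - 448) = 4 - 1*(-266) = 4 + 266 = 270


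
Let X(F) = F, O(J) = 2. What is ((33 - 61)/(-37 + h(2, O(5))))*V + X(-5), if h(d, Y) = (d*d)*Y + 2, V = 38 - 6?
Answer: 761/27 ≈ 28.185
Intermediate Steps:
V = 32
h(d, Y) = 2 + Y*d² (h(d, Y) = d²*Y + 2 = Y*d² + 2 = 2 + Y*d²)
((33 - 61)/(-37 + h(2, O(5))))*V + X(-5) = ((33 - 61)/(-37 + (2 + 2*2²)))*32 - 5 = -28/(-37 + (2 + 2*4))*32 - 5 = -28/(-37 + (2 + 8))*32 - 5 = -28/(-37 + 10)*32 - 5 = -28/(-27)*32 - 5 = -28*(-1/27)*32 - 5 = (28/27)*32 - 5 = 896/27 - 5 = 761/27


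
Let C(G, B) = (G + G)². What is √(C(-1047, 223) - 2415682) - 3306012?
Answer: -3306012 + 11*√16274 ≈ -3.3046e+6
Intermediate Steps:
C(G, B) = 4*G² (C(G, B) = (2*G)² = 4*G²)
√(C(-1047, 223) - 2415682) - 3306012 = √(4*(-1047)² - 2415682) - 3306012 = √(4*1096209 - 2415682) - 3306012 = √(4384836 - 2415682) - 3306012 = √1969154 - 3306012 = 11*√16274 - 3306012 = -3306012 + 11*√16274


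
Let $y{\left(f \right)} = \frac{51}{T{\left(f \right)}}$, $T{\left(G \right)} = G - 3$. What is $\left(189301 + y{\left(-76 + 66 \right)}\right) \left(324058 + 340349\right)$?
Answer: $\frac{1635013938834}{13} \approx 1.2577 \cdot 10^{11}$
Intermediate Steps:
$T{\left(G \right)} = -3 + G$
$y{\left(f \right)} = \frac{51}{-3 + f}$
$\left(189301 + y{\left(-76 + 66 \right)}\right) \left(324058 + 340349\right) = \left(189301 + \frac{51}{-3 + \left(-76 + 66\right)}\right) \left(324058 + 340349\right) = \left(189301 + \frac{51}{-3 - 10}\right) 664407 = \left(189301 + \frac{51}{-13}\right) 664407 = \left(189301 + 51 \left(- \frac{1}{13}\right)\right) 664407 = \left(189301 - \frac{51}{13}\right) 664407 = \frac{2460862}{13} \cdot 664407 = \frac{1635013938834}{13}$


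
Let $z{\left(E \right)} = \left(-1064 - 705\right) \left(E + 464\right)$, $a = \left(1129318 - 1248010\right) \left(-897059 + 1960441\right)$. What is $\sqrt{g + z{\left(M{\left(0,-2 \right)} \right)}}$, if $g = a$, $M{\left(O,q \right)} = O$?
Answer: $2 i \sqrt{31553939290} \approx 3.5527 \cdot 10^{5} i$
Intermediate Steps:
$a = -126214936344$ ($a = \left(1129318 - 1248010\right) 1063382 = \left(-118692\right) 1063382 = -126214936344$)
$g = -126214936344$
$z{\left(E \right)} = -820816 - 1769 E$ ($z{\left(E \right)} = - 1769 \left(464 + E\right) = -820816 - 1769 E$)
$\sqrt{g + z{\left(M{\left(0,-2 \right)} \right)}} = \sqrt{-126214936344 - 820816} = \sqrt{-126215757160} = 2 i \sqrt{31553939290}$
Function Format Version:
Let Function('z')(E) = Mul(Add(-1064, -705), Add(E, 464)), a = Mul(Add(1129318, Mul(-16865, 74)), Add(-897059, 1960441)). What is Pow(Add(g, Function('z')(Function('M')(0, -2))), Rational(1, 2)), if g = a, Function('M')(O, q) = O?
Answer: Mul(2, I, Pow(31553939290, Rational(1, 2))) ≈ Mul(3.5527e+5, I)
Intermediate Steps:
a = -126214936344 (a = Mul(Add(1129318, -1248010), 1063382) = Mul(-118692, 1063382) = -126214936344)
g = -126214936344
Function('z')(E) = Add(-820816, Mul(-1769, E)) (Function('z')(E) = Mul(-1769, Add(464, E)) = Add(-820816, Mul(-1769, E)))
Pow(Add(g, Function('z')(Function('M')(0, -2))), Rational(1, 2)) = Pow(Add(-126214936344, Add(-820816, Mul(-1769, 0))), Rational(1, 2)) = Pow(Add(-126214936344, Add(-820816, 0)), Rational(1, 2)) = Pow(Add(-126214936344, -820816), Rational(1, 2)) = Pow(-126215757160, Rational(1, 2)) = Mul(2, I, Pow(31553939290, Rational(1, 2)))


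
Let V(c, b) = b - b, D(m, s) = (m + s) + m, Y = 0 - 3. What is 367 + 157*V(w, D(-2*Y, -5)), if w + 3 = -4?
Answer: 367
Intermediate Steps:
w = -7 (w = -3 - 4 = -7)
Y = -3
D(m, s) = s + 2*m
V(c, b) = 0
367 + 157*V(w, D(-2*Y, -5)) = 367 + 157*0 = 367 + 0 = 367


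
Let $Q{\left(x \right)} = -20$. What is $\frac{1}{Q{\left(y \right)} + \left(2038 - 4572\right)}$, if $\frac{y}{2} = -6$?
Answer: $- \frac{1}{2554} \approx -0.00039154$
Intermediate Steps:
$y = -12$ ($y = 2 \left(-6\right) = -12$)
$\frac{1}{Q{\left(y \right)} + \left(2038 - 4572\right)} = \frac{1}{-20 + \left(2038 - 4572\right)} = \frac{1}{-20 - 2534} = \frac{1}{-2554} = - \frac{1}{2554}$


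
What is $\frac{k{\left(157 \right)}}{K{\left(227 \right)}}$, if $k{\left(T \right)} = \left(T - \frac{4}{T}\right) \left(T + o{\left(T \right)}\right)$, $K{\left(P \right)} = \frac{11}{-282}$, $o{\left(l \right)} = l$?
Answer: $- \frac{13899780}{11} \approx -1.2636 \cdot 10^{6}$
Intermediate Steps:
$K{\left(P \right)} = - \frac{11}{282}$ ($K{\left(P \right)} = 11 \left(- \frac{1}{282}\right) = - \frac{11}{282}$)
$k{\left(T \right)} = 2 T \left(T - \frac{4}{T}\right)$ ($k{\left(T \right)} = \left(T - \frac{4}{T}\right) \left(T + T\right) = \left(T - \frac{4}{T}\right) 2 T = 2 T \left(T - \frac{4}{T}\right)$)
$\frac{k{\left(157 \right)}}{K{\left(227 \right)}} = \frac{-8 + 2 \cdot 157^{2}}{- \frac{11}{282}} = \left(-8 + 2 \cdot 24649\right) \left(- \frac{282}{11}\right) = \left(-8 + 49298\right) \left(- \frac{282}{11}\right) = 49290 \left(- \frac{282}{11}\right) = - \frac{13899780}{11}$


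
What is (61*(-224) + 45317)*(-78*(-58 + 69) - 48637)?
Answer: -1566665235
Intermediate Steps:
(61*(-224) + 45317)*(-78*(-58 + 69) - 48637) = (-13664 + 45317)*(-78*11 - 48637) = 31653*(-858 - 48637) = 31653*(-49495) = -1566665235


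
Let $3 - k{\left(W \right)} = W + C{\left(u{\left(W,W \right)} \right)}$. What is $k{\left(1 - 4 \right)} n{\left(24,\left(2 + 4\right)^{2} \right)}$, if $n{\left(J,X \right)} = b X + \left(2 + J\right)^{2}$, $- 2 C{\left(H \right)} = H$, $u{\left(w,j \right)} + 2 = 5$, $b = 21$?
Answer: $10740$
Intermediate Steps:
$u{\left(w,j \right)} = 3$ ($u{\left(w,j \right)} = -2 + 5 = 3$)
$C{\left(H \right)} = - \frac{H}{2}$
$n{\left(J,X \right)} = \left(2 + J\right)^{2} + 21 X$ ($n{\left(J,X \right)} = 21 X + \left(2 + J\right)^{2} = \left(2 + J\right)^{2} + 21 X$)
$k{\left(W \right)} = \frac{9}{2} - W$ ($k{\left(W \right)} = 3 - \left(W - \frac{3}{2}\right) = 3 - \left(- \frac{3}{2} + W\right) = \frac{9}{2} - W$)
$k{\left(1 - 4 \right)} n{\left(24,\left(2 + 4\right)^{2} \right)} = \left(\frac{9}{2} - \left(1 - 4\right)\right) \left(\left(2 + 24\right)^{2} + 21 \left(2 + 4\right)^{2}\right) = \left(\frac{9}{2} - -3\right) \left(26^{2} + 21 \cdot 6^{2}\right) = \left(\frac{9}{2} + 3\right) \left(676 + 21 \cdot 36\right) = \frac{15 \left(676 + 756\right)}{2} = \frac{15}{2} \cdot 1432 = 10740$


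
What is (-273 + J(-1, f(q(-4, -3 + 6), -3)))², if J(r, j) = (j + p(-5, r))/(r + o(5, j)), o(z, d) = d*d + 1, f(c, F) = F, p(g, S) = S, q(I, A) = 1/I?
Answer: 6056521/81 ≈ 74772.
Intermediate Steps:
o(z, d) = 1 + d² (o(z, d) = d² + 1 = 1 + d²)
J(r, j) = (j + r)/(1 + r + j²) (J(r, j) = (j + r)/(r + (1 + j²)) = (j + r)/(1 + r + j²))
(-273 + J(-1, f(q(-4, -3 + 6), -3)))² = (-273 + (-3 - 1)/(1 - 1 + (-3)²))² = (-273 - 4/(1 - 1 + 9))² = (-273 - 4/9)² = (-2461/9)² = 6056521/81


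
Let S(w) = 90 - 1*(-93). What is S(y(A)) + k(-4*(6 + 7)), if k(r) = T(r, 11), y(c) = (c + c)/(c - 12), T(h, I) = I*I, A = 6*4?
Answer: 304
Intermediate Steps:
A = 24
T(h, I) = I**2
y(c) = 2*c/(-12 + c) (y(c) = (2*c)/(-12 + c) = 2*c/(-12 + c))
k(r) = 121 (k(r) = 11**2 = 121)
S(w) = 183 (S(w) = 90 + 93 = 183)
S(y(A)) + k(-4*(6 + 7)) = 183 + 121 = 304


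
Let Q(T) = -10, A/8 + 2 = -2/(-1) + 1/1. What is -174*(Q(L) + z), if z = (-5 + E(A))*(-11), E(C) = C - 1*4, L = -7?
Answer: -174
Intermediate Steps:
A = 8 (A = -16 + 8*(-2/(-1) + 1/1) = -16 + 8*(-2*(-1) + 1*1) = -16 + 8*(2 + 1) = -16 + 8*3 = -16 + 24 = 8)
E(C) = -4 + C (E(C) = C - 4 = -4 + C)
z = 11 (z = (-5 + (-4 + 8))*(-11) = (-5 + 4)*(-11) = -1*(-11) = 11)
-174*(Q(L) + z) = -174*(-10 + 11) = -174*1 = -174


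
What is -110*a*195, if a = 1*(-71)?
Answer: 1522950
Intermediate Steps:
a = -71
-110*a*195 = -110*(-71)*195 = 7810*195 = 1522950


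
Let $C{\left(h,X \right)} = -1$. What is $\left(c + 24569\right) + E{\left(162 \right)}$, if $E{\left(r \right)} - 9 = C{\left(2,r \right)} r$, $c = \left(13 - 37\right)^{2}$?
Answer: $24992$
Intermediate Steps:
$c = 576$ ($c = \left(-24\right)^{2} = 576$)
$E{\left(r \right)} = 9 - r$
$\left(c + 24569\right) + E{\left(162 \right)} = \left(576 + 24569\right) + \left(9 - 162\right) = 25145 + \left(9 - 162\right) = 25145 - 153 = 24992$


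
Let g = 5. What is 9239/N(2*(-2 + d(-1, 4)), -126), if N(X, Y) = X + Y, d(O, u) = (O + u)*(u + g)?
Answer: -9239/76 ≈ -121.57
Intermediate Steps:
d(O, u) = (5 + u)*(O + u) (d(O, u) = (O + u)*(u + 5) = (O + u)*(5 + u) = (5 + u)*(O + u))
9239/N(2*(-2 + d(-1, 4)), -126) = 9239/(2*(-2 + (4² + 5*(-1) + 5*4 - 1*4)) - 126) = 9239/(2*(-2 + (16 - 5 + 20 - 4)) - 126) = 9239/(2*(-2 + 27) - 126) = 9239/(2*25 - 126) = 9239/(50 - 126) = 9239/(-76) = 9239*(-1/76) = -9239/76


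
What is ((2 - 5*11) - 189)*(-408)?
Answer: 98736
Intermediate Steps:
((2 - 5*11) - 189)*(-408) = ((2 - 55) - 189)*(-408) = (-53 - 189)*(-408) = -242*(-408) = 98736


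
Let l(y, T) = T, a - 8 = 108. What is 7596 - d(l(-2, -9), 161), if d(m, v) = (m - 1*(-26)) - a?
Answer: 7695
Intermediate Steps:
a = 116 (a = 8 + 108 = 116)
d(m, v) = -90 + m (d(m, v) = (m - 1*(-26)) - 1*116 = (m + 26) - 116 = (26 + m) - 116 = -90 + m)
7596 - d(l(-2, -9), 161) = 7596 - (-90 - 9) = 7596 - 1*(-99) = 7596 + 99 = 7695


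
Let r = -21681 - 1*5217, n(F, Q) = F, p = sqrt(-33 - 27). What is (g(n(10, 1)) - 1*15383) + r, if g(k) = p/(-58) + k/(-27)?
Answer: -1141597/27 - I*sqrt(15)/29 ≈ -42281.0 - 0.13355*I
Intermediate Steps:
p = 2*I*sqrt(15) (p = sqrt(-60) = 2*I*sqrt(15) ≈ 7.746*I)
g(k) = -k/27 - I*sqrt(15)/29 (g(k) = (2*I*sqrt(15))/(-58) + k/(-27) = (2*I*sqrt(15))*(-1/58) + k*(-1/27) = -I*sqrt(15)/29 - k/27 = -k/27 - I*sqrt(15)/29)
r = -26898 (r = -21681 - 5217 = -26898)
(g(n(10, 1)) - 1*15383) + r = ((-1/27*10 - I*sqrt(15)/29) - 1*15383) - 26898 = ((-10/27 - I*sqrt(15)/29) - 15383) - 26898 = (-415351/27 - I*sqrt(15)/29) - 26898 = -1141597/27 - I*sqrt(15)/29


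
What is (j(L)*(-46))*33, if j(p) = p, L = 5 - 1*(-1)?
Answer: -9108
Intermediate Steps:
L = 6 (L = 5 + 1 = 6)
(j(L)*(-46))*33 = (6*(-46))*33 = -276*33 = -9108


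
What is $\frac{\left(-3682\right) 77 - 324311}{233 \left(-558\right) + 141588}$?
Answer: $- \frac{607825}{11574} \approx -52.516$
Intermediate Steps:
$\frac{\left(-3682\right) 77 - 324311}{233 \left(-558\right) + 141588} = \frac{-283514 - 324311}{-130014 + 141588} = - \frac{607825}{11574}$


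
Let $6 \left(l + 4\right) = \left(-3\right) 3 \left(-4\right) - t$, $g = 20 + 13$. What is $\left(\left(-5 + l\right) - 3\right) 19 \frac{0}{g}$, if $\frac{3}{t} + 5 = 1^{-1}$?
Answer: $0$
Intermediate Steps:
$g = 33$
$t = - \frac{3}{4}$ ($t = \frac{3}{-5 + 1^{-1}} = \frac{3}{-5 + 1} = \frac{3}{-4} = 3 \left(- \frac{1}{4}\right) = - \frac{3}{4} \approx -0.75$)
$l = \frac{17}{8}$ ($l = -4 + \frac{\left(-3\right) 3 \left(-4\right) - - \frac{3}{4}}{6} = -4 + \frac{\left(-9\right) \left(-4\right) + \frac{3}{4}}{6} = -4 + \frac{36 + \frac{3}{4}}{6} = -4 + \frac{1}{6} \cdot \frac{147}{4} = -4 + \frac{49}{8} = \frac{17}{8} \approx 2.125$)
$\left(\left(-5 + l\right) - 3\right) 19 \frac{0}{g} = \left(\left(-5 + \frac{17}{8}\right) - 3\right) 19 \cdot \frac{0}{33} = \left(- \frac{23}{8} - 3\right) 19 \cdot 0 \cdot \frac{1}{33} = \left(- \frac{47}{8}\right) 19 \cdot 0 = \left(- \frac{893}{8}\right) 0 = 0$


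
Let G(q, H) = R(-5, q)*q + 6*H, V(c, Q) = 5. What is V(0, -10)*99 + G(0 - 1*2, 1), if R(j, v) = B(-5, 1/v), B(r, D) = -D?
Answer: 500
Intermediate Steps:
R(j, v) = -1/v
G(q, H) = -1 + 6*H (G(q, H) = (-1/q)*q + 6*H = -1 + 6*H)
V(0, -10)*99 + G(0 - 1*2, 1) = 5*99 + (-1 + 6*1) = 495 + (-1 + 6) = 495 + 5 = 500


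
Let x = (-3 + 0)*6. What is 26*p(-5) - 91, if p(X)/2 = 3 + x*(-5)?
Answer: 4745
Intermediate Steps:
x = -18 (x = -3*6 = -18)
p(X) = 186 (p(X) = 2*(3 - 18*(-5)) = 2*(3 + 90) = 2*93 = 186)
26*p(-5) - 91 = 26*186 - 91 = 4836 - 91 = 4745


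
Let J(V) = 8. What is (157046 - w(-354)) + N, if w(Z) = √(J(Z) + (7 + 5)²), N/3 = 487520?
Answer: 1619606 - 2*√38 ≈ 1.6196e+6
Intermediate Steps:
N = 1462560 (N = 3*487520 = 1462560)
w(Z) = 2*√38 (w(Z) = √(8 + (7 + 5)²) = √(8 + 12²) = √(8 + 144) = √152 = 2*√38)
(157046 - w(-354)) + N = (157046 - 2*√38) + 1462560 = 1619606 - 2*√38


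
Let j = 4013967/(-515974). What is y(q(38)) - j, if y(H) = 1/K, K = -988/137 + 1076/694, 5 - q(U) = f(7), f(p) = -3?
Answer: 263937512681/34716020655 ≈ 7.6028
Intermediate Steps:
q(U) = 8 (q(U) = 5 - 1*(-3) = 5 + 3 = 8)
K = -269130/47539 (K = -988*1/137 + 1076*(1/694) = -988/137 + 538/347 = -269130/47539 ≈ -5.6612)
j = -4013967/515974 (j = 4013967*(-1/515974) = -4013967/515974 ≈ -7.7794)
y(H) = -47539/269130 (y(H) = 1/(-269130/47539) = -47539/269130)
y(q(38)) - j = -47539/269130 - 1*(-4013967/515974) = -47539/269130 + 4013967/515974 = 263937512681/34716020655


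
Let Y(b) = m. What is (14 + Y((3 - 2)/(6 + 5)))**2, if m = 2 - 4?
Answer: 144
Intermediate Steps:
m = -2
Y(b) = -2
(14 + Y((3 - 2)/(6 + 5)))**2 = (14 - 2)**2 = 12**2 = 144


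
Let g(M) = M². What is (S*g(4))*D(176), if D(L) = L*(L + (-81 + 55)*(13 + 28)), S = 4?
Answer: -10024960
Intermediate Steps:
D(L) = L*(-1066 + L) (D(L) = L*(L - 26*41) = L*(L - 1066) = L*(-1066 + L))
(S*g(4))*D(176) = (4*4²)*(176*(-1066 + 176)) = (4*16)*(176*(-890)) = 64*(-156640) = -10024960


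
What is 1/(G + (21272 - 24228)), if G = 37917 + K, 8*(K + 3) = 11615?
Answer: 8/291279 ≈ 2.7465e-5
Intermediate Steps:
K = 11591/8 (K = -3 + (⅛)*11615 = -3 + 11615/8 = 11591/8 ≈ 1448.9)
G = 314927/8 (G = 37917 + 11591/8 = 314927/8 ≈ 39366.)
1/(G + (21272 - 24228)) = 1/(314927/8 + (21272 - 24228)) = 1/(314927/8 - 2956) = 1/(291279/8) = 8/291279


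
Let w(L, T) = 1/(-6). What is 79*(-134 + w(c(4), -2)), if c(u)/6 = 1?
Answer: -63595/6 ≈ -10599.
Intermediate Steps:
c(u) = 6 (c(u) = 6*1 = 6)
w(L, T) = -⅙
79*(-134 + w(c(4), -2)) = 79*(-134 - ⅙) = 79*(-805/6) = -63595/6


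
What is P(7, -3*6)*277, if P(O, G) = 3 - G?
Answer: 5817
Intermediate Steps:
P(7, -3*6)*277 = (3 - (-3)*6)*277 = (3 - 1*(-18))*277 = (3 + 18)*277 = 21*277 = 5817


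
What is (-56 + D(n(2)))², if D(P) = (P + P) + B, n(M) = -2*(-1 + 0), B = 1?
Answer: 2601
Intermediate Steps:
n(M) = 2 (n(M) = -2*(-1) = 2)
D(P) = 1 + 2*P (D(P) = (P + P) + 1 = 2*P + 1 = 1 + 2*P)
(-56 + D(n(2)))² = (-56 + (1 + 2*2))² = (-56 + (1 + 4))² = (-56 + 5)² = (-51)² = 2601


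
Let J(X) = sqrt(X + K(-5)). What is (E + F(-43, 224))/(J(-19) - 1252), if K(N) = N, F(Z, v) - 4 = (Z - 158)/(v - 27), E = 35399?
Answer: -1091460735/38600377 - 3487095*I*sqrt(6)/77200754 ≈ -28.276 - 0.11064*I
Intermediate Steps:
F(Z, v) = 4 + (-158 + Z)/(-27 + v) (F(Z, v) = 4 + (Z - 158)/(v - 27) = 4 + (-158 + Z)/(-27 + v))
J(X) = sqrt(-5 + X) (J(X) = sqrt(X - 5) = sqrt(-5 + X))
(E + F(-43, 224))/(J(-19) - 1252) = (35399 + (-266 - 43 + 4*224)/(-27 + 224))/(sqrt(-5 - 19) - 1252) = (35399 + (-266 - 43 + 896)/197)/(sqrt(-24) - 1252) = (35399 + (1/197)*587)/(2*I*sqrt(6) - 1252) = (35399 + 587/197)/(-1252 + 2*I*sqrt(6)) = 6974190/(197*(-1252 + 2*I*sqrt(6)))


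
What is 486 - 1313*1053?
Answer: -1382103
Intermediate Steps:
486 - 1313*1053 = 486 - 1382589 = -1382103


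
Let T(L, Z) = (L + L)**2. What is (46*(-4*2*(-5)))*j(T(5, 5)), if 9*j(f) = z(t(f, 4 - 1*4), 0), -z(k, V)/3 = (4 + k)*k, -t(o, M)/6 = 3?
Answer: -154560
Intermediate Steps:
t(o, M) = -18 (t(o, M) = -6*3 = -18)
T(L, Z) = 4*L**2 (T(L, Z) = (2*L)**2 = 4*L**2)
z(k, V) = -3*k*(4 + k) (z(k, V) = -3*(4 + k)*k = -3*k*(4 + k))
j(f) = -84 (j(f) = (-3*(-18)*(4 - 18))/9 = (-3*(-18)*(-14))/9 = (1/9)*(-756) = -84)
(46*(-4*2*(-5)))*j(T(5, 5)) = (46*(-4*2*(-5)))*(-84) = (46*(-8*(-5)))*(-84) = (46*40)*(-84) = 1840*(-84) = -154560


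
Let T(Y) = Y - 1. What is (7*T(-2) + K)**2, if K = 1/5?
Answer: 10816/25 ≈ 432.64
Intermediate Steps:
T(Y) = -1 + Y
K = 1/5 ≈ 0.20000
(7*T(-2) + K)**2 = (7*(-1 - 2) + 1/5)**2 = (7*(-3) + 1/5)**2 = (-21 + 1/5)**2 = (-104/5)**2 = 10816/25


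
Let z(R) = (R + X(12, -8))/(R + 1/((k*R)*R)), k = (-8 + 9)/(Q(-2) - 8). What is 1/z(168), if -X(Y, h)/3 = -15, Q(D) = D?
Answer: 2370811/3005856 ≈ 0.78873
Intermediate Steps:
k = -⅒ (k = (-8 + 9)/(-2 - 8) = 1/(-10) = 1*(-⅒) = -⅒ ≈ -0.10000)
X(Y, h) = 45 (X(Y, h) = -3*(-15) = 45)
z(R) = (45 + R)/(R - 10/R²) (z(R) = (R + 45)/(R + 1/((-R/10)*R)) = (45 + R)/(R + 1/(-R²/10)) = (45 + R)/(R - 10/R²))
1/z(168) = 1/(168²*(45 + 168)/(-10 + 168³)) = 1/(28224*213/(-10 + 4741632)) = 1/(28224*213/4741622) = 1/(28224*(1/4741622)*213) = 1/(3005856/2370811) = 2370811/3005856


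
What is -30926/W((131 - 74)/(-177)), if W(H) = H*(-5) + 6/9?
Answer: -5473902/403 ≈ -13583.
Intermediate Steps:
W(H) = ⅔ - 5*H (W(H) = -5*H + 6*(⅑) = -5*H + ⅔ = ⅔ - 5*H)
-30926/W((131 - 74)/(-177)) = -30926/(⅔ - 5*(131 - 74)/(-177)) = -30926/(⅔ - 285*(-1)/177) = -30926/(⅔ - 5*(-19/59)) = -30926/(⅔ + 95/59) = -30926/403/177 = -30926*177/403 = -5473902/403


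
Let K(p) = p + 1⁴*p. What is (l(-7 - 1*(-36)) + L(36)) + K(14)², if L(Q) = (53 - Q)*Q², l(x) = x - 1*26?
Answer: 22819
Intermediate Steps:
K(p) = 2*p (K(p) = p + 1*p = p + p = 2*p)
l(x) = -26 + x (l(x) = x - 26 = -26 + x)
L(Q) = Q²*(53 - Q)
(l(-7 - 1*(-36)) + L(36)) + K(14)² = ((-26 + (-7 - 1*(-36))) + 36²*(53 - 1*36)) + (2*14)² = ((-26 + (-7 + 36)) + 1296*(53 - 36)) + 28² = ((-26 + 29) + 1296*17) + 784 = (3 + 22032) + 784 = 22035 + 784 = 22819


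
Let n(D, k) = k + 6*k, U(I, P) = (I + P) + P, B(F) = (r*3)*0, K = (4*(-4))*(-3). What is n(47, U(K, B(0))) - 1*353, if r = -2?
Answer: -17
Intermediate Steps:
K = 48 (K = -16*(-3) = 48)
B(F) = 0 (B(F) = -2*3*0 = -6*0 = 0)
U(I, P) = I + 2*P
n(D, k) = 7*k
n(47, U(K, B(0))) - 1*353 = 7*(48 + 2*0) - 1*353 = 7*(48 + 0) - 353 = 7*48 - 353 = 336 - 353 = -17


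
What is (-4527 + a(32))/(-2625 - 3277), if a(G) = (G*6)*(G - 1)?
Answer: -1425/5902 ≈ -0.24144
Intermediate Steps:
a(G) = 6*G*(-1 + G) (a(G) = (6*G)*(-1 + G) = 6*G*(-1 + G))
(-4527 + a(32))/(-2625 - 3277) = (-4527 + 6*32*(-1 + 32))/(-2625 - 3277) = (-4527 + 6*32*31)/(-5902) = (-4527 + 5952)*(-1/5902) = 1425*(-1/5902) = -1425/5902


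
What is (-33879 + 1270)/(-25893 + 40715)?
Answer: -32609/14822 ≈ -2.2000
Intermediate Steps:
(-33879 + 1270)/(-25893 + 40715) = -32609/14822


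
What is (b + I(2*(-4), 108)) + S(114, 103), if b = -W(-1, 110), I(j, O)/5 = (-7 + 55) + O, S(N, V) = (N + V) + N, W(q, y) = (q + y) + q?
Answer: 1003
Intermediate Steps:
W(q, y) = y + 2*q
S(N, V) = V + 2*N
I(j, O) = 240 + 5*O (I(j, O) = 5*((-7 + 55) + O) = 5*(48 + O) = 240 + 5*O)
b = -108 (b = -(110 + 2*(-1)) = -(110 - 2) = -1*108 = -108)
(b + I(2*(-4), 108)) + S(114, 103) = (-108 + (240 + 5*108)) + (103 + 2*114) = (-108 + (240 + 540)) + (103 + 228) = (-108 + 780) + 331 = 672 + 331 = 1003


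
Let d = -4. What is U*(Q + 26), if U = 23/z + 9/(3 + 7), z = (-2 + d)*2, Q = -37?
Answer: 671/60 ≈ 11.183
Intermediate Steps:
z = -12 (z = (-2 - 4)*2 = -6*2 = -12)
U = -61/60 (U = 23/(-12) + 9/(3 + 7) = 23*(-1/12) + 9/10 = -23/12 + 9*(⅒) = -23/12 + 9/10 = -61/60 ≈ -1.0167)
U*(Q + 26) = -61*(-37 + 26)/60 = -61/60*(-11) = 671/60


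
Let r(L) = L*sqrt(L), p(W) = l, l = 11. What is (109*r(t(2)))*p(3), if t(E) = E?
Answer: 2398*sqrt(2) ≈ 3391.3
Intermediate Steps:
p(W) = 11
r(L) = L**(3/2)
(109*r(t(2)))*p(3) = (109*2**(3/2))*11 = (109*(2*sqrt(2)))*11 = (218*sqrt(2))*11 = 2398*sqrt(2)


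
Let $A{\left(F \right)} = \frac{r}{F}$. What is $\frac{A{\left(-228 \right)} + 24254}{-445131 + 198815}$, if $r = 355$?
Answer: $- \frac{5529557}{56160048} \approx -0.098461$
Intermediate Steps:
$A{\left(F \right)} = \frac{355}{F}$
$\frac{A{\left(-228 \right)} + 24254}{-445131 + 198815} = \frac{\frac{355}{-228} + 24254}{-445131 + 198815} = \frac{355 \left(- \frac{1}{228}\right) + 24254}{-246316} = \left(- \frac{355}{228} + 24254\right) \left(- \frac{1}{246316}\right) = \frac{5529557}{228} \left(- \frac{1}{246316}\right) = - \frac{5529557}{56160048}$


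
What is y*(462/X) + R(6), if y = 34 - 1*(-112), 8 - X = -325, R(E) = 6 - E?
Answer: 22484/111 ≈ 202.56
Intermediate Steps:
X = 333 (X = 8 - 1*(-325) = 8 + 325 = 333)
y = 146 (y = 34 + 112 = 146)
y*(462/X) + R(6) = 146*(462/333) + (6 - 1*6) = 146*(462*(1/333)) + (6 - 6) = 146*(154/111) + 0 = 22484/111 + 0 = 22484/111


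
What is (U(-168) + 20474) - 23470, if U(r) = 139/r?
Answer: -503467/168 ≈ -2996.8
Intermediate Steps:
(U(-168) + 20474) - 23470 = (139/(-168) + 20474) - 23470 = (139*(-1/168) + 20474) - 23470 = (-139/168 + 20474) - 23470 = 3439493/168 - 23470 = -503467/168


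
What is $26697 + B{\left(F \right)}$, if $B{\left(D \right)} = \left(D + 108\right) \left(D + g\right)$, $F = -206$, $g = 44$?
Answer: $42573$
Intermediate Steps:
$B{\left(D \right)} = \left(44 + D\right) \left(108 + D\right)$ ($B{\left(D \right)} = \left(D + 108\right) \left(D + 44\right) = \left(108 + D\right) \left(44 + D\right) = \left(44 + D\right) \left(108 + D\right)$)
$26697 + B{\left(F \right)} = 26697 + \left(4752 + \left(-206\right)^{2} + 152 \left(-206\right)\right) = 26697 + \left(4752 + 42436 - 31312\right) = 26697 + 15876 = 42573$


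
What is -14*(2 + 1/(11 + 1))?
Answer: -175/6 ≈ -29.167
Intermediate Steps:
-14*(2 + 1/(11 + 1)) = -14*(2 + 1/12) = -14*25/12 = -175/6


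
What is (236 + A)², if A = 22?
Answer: 66564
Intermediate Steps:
(236 + A)² = (236 + 22)² = 258² = 66564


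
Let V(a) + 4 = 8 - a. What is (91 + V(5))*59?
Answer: 5310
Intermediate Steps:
V(a) = 4 - a (V(a) = -4 + (8 - a) = 4 - a)
(91 + V(5))*59 = (91 + (4 - 1*5))*59 = (91 + (4 - 5))*59 = (91 - 1)*59 = 90*59 = 5310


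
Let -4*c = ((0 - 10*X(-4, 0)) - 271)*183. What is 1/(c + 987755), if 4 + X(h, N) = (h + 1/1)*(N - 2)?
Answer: 4/4004273 ≈ 9.9893e-7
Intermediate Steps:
X(h, N) = -4 + (1 + h)*(-2 + N) (X(h, N) = -4 + (h + 1/1)*(N - 2) = -4 + (h + 1)*(-2 + N) = -4 + (1 + h)*(-2 + N))
c = 53253/4 (c = -((0 - 10*(-6 + 0 - 2*(-4) + 0*(-4))) - 271)*183/4 = -((0 - 10*(-6 + 0 + 8 + 0)) - 271)*183/4 = -((0 - 10*2) - 271)*183/4 = -((0 - 20) - 271)*183/4 = -(-20 - 271)*183/4 = -(-291)*183/4 = -¼*(-53253) = 53253/4 ≈ 13313.)
1/(c + 987755) = 1/(53253/4 + 987755) = 1/(4004273/4) = 4/4004273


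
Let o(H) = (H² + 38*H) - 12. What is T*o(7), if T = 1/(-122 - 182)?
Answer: -303/304 ≈ -0.99671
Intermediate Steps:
o(H) = -12 + H² + 38*H
T = -1/304 (T = 1/(-304) = -1/304 ≈ -0.0032895)
T*o(7) = -(-12 + 7² + 38*7)/304 = -(-12 + 49 + 266)/304 = -1/304*303 = -303/304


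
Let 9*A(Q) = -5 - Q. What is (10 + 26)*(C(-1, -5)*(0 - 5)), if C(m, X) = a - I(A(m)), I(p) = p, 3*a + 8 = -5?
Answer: 700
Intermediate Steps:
a = -13/3 (a = -8/3 + (⅓)*(-5) = -8/3 - 5/3 = -13/3 ≈ -4.3333)
A(Q) = -5/9 - Q/9 (A(Q) = (-5 - Q)/9 = -5/9 - Q/9)
C(m, X) = -34/9 + m/9 (C(m, X) = -13/3 - (-5/9 - m/9) = -13/3 + (5/9 + m/9) = -34/9 + m/9)
(10 + 26)*(C(-1, -5)*(0 - 5)) = (10 + 26)*((-34/9 + (⅑)*(-1))*(0 - 5)) = 36*((-34/9 - ⅑)*(-5)) = 36*(-35/9*(-5)) = 36*(175/9) = 700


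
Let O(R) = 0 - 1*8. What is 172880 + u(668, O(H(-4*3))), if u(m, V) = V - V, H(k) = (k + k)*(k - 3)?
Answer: 172880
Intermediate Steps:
H(k) = 2*k*(-3 + k) (H(k) = (2*k)*(-3 + k) = 2*k*(-3 + k))
O(R) = -8 (O(R) = 0 - 8 = -8)
u(m, V) = 0
172880 + u(668, O(H(-4*3))) = 172880 + 0 = 172880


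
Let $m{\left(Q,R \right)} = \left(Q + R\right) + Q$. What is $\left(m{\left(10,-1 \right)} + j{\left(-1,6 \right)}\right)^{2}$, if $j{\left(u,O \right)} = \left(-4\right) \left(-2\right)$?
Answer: $729$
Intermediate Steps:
$j{\left(u,O \right)} = 8$
$m{\left(Q,R \right)} = R + 2 Q$
$\left(m{\left(10,-1 \right)} + j{\left(-1,6 \right)}\right)^{2} = \left(\left(-1 + 2 \cdot 10\right) + 8\right)^{2} = \left(\left(-1 + 20\right) + 8\right)^{2} = \left(19 + 8\right)^{2} = 27^{2} = 729$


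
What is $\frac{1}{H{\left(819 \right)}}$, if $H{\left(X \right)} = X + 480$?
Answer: $\frac{1}{1299} \approx 0.00076982$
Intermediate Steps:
$H{\left(X \right)} = 480 + X$
$\frac{1}{H{\left(819 \right)}} = \frac{1}{480 + 819} = \frac{1}{1299}$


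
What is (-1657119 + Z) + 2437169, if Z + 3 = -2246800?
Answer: -1466753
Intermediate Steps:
Z = -2246803 (Z = -3 - 2246800 = -2246803)
(-1657119 + Z) + 2437169 = (-1657119 - 2246803) + 2437169 = -3903922 + 2437169 = -1466753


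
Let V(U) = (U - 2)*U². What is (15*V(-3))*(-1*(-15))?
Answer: -10125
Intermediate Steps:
V(U) = U²*(-2 + U) (V(U) = (-2 + U)*U² = U²*(-2 + U))
(15*V(-3))*(-1*(-15)) = (15*((-3)²*(-2 - 3)))*(-1*(-15)) = (15*(9*(-5)))*15 = (15*(-45))*15 = -675*15 = -10125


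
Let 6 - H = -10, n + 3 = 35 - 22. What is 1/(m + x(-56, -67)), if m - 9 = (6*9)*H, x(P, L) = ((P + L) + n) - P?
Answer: 1/816 ≈ 0.0012255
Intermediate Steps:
n = 10 (n = -3 + (35 - 22) = -3 + 13 = 10)
H = 16 (H = 6 - 1*(-10) = 6 + 10 = 16)
x(P, L) = 10 + L (x(P, L) = ((P + L) + 10) - P = ((L + P) + 10) - P = (10 + L + P) - P = 10 + L)
m = 873 (m = 9 + (6*9)*16 = 9 + 54*16 = 9 + 864 = 873)
1/(m + x(-56, -67)) = 1/(873 + (10 - 67)) = 1/(873 - 57) = 1/816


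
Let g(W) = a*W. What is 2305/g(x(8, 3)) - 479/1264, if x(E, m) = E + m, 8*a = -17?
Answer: -23397733/236368 ≈ -98.989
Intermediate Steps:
a = -17/8 (a = (⅛)*(-17) = -17/8 ≈ -2.1250)
g(W) = -17*W/8
2305/g(x(8, 3)) - 479/1264 = 2305/((-17*(8 + 3)/8)) - 479/1264 = 2305/((-17/8*11)) - 479*1/1264 = 2305/(-187/8) - 479/1264 = 2305*(-8/187) - 479/1264 = -18440/187 - 479/1264 = -23397733/236368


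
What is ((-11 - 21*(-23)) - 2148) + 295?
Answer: -1381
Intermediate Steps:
((-11 - 21*(-23)) - 2148) + 295 = ((-11 + 483) - 2148) + 295 = (472 - 2148) + 295 = -1676 + 295 = -1381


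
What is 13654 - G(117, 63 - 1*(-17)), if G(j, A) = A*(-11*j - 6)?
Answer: 117094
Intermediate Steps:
G(j, A) = A*(-6 - 11*j)
13654 - G(117, 63 - 1*(-17)) = 13654 - (-1)*(63 - 1*(-17))*(6 + 11*117) = 13654 - (-1)*(63 + 17)*(6 + 1287) = 13654 - (-1)*80*1293 = 13654 - 1*(-103440) = 13654 + 103440 = 117094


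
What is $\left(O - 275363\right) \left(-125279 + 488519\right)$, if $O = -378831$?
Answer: $-237629428560$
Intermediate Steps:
$\left(O - 275363\right) \left(-125279 + 488519\right) = \left(-378831 - 275363\right) \left(-125279 + 488519\right) = \left(-654194\right) 363240 = -237629428560$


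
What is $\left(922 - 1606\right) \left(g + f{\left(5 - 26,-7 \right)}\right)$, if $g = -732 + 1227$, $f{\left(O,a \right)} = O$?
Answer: $-324216$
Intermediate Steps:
$g = 495$
$\left(922 - 1606\right) \left(g + f{\left(5 - 26,-7 \right)}\right) = \left(922 - 1606\right) \left(495 + \left(5 - 26\right)\right) = - 684 \left(495 - 21\right) = \left(-684\right) 474 = -324216$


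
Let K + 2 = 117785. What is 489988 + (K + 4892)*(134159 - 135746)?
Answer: -194195237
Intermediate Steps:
K = 117783 (K = -2 + 117785 = 117783)
489988 + (K + 4892)*(134159 - 135746) = 489988 + (117783 + 4892)*(134159 - 135746) = 489988 + 122675*(-1587) = 489988 - 194685225 = -194195237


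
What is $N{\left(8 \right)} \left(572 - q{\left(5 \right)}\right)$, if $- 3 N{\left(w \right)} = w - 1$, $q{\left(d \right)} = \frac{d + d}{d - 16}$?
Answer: $- \frac{44114}{33} \approx -1336.8$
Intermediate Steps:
$q{\left(d \right)} = \frac{2 d}{-16 + d}$
$N{\left(w \right)} = \frac{1}{3} - \frac{w}{3}$ ($N{\left(w \right)} = - \frac{w - 1}{3} = - \frac{-1 + w}{3} = \frac{1}{3} - \frac{w}{3}$)
$N{\left(8 \right)} \left(572 - q{\left(5 \right)}\right) = \left(\frac{1}{3} - \frac{8}{3}\right) \left(572 - 2 \cdot 5 \frac{1}{-16 + 5}\right) = \left(\frac{1}{3} - \frac{8}{3}\right) \left(572 - 2 \cdot 5 \frac{1}{-11}\right) = - \frac{7 \left(572 - 2 \cdot 5 \left(- \frac{1}{11}\right)\right)}{3} = - \frac{7 \left(572 - - \frac{10}{11}\right)}{3} = - \frac{7 \left(572 + \frac{10}{11}\right)}{3} = \left(- \frac{7}{3}\right) \frac{6302}{11} = - \frac{44114}{33}$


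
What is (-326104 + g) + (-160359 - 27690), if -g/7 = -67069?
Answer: -44670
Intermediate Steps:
g = 469483 (g = -7*(-67069) = 469483)
(-326104 + g) + (-160359 - 27690) = (-326104 + 469483) + (-160359 - 27690) = 143379 - 188049 = -44670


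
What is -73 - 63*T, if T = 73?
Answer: -4672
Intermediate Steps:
-73 - 63*T = -73 - 63*73 = -73 - 4599 = -4672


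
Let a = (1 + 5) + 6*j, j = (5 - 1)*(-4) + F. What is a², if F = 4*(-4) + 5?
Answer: 24336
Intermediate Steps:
F = -11 (F = -16 + 5 = -11)
j = -27 (j = (5 - 1)*(-4) - 11 = 4*(-4) - 11 = -16 - 11 = -27)
a = -156 (a = (1 + 5) + 6*(-27) = 6 - 162 = -156)
a² = (-156)² = 24336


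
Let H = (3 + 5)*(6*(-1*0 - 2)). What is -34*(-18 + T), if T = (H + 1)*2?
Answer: 7072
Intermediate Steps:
H = -96 (H = 8*(6*(0 - 2)) = 8*(6*(-2)) = 8*(-12) = -96)
T = -190 (T = (-96 + 1)*2 = -95*2 = -190)
-34*(-18 + T) = -34*(-18 - 190) = -34*(-208) = 7072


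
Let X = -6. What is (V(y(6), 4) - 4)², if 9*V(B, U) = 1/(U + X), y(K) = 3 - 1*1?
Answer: 5329/324 ≈ 16.448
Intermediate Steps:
y(K) = 2 (y(K) = 3 - 1 = 2)
V(B, U) = 1/(9*(-6 + U)) (V(B, U) = 1/(9*(U - 6)) = 1/(9*(-6 + U)))
(V(y(6), 4) - 4)² = (1/(9*(-6 + 4)) - 4)² = ((⅑)/(-2) - 4)² = ((⅑)*(-½) - 4)² = (-1/18 - 4)² = (-73/18)² = 5329/324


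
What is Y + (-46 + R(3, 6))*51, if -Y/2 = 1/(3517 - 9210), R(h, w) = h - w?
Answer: -14226805/5693 ≈ -2499.0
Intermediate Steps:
Y = 2/5693 (Y = -2/(3517 - 9210) = -2/(-5693) = -2*(-1/5693) = 2/5693 ≈ 0.00035131)
Y + (-46 + R(3, 6))*51 = 2/5693 + (-46 + (3 - 1*6))*51 = 2/5693 + (-46 + (3 - 6))*51 = 2/5693 + (-46 - 3)*51 = 2/5693 - 49*51 = 2/5693 - 2499 = -14226805/5693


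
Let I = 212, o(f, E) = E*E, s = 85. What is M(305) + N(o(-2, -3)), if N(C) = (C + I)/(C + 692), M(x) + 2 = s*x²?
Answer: 5542893444/701 ≈ 7.9071e+6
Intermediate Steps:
o(f, E) = E²
M(x) = -2 + 85*x²
N(C) = (212 + C)/(692 + C) (N(C) = (C + 212)/(C + 692) = (212 + C)/(692 + C))
M(305) + N(o(-2, -3)) = (-2 + 85*305²) + (212 + (-3)²)/(692 + (-3)²) = (-2 + 85*93025) + (212 + 9)/(692 + 9) = (-2 + 7907125) + 221/701 = 7907123 + (1/701)*221 = 7907123 + 221/701 = 5542893444/701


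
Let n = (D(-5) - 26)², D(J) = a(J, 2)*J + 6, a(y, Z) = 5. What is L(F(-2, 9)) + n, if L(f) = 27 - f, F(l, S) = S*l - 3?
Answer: 2073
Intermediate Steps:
F(l, S) = -3 + S*l
D(J) = 6 + 5*J (D(J) = 5*J + 6 = 6 + 5*J)
n = 2025 (n = ((6 + 5*(-5)) - 26)² = ((6 - 25) - 26)² = (-19 - 26)² = (-45)² = 2025)
L(F(-2, 9)) + n = (27 - (-3 + 9*(-2))) + 2025 = (27 - (-3 - 18)) + 2025 = (27 - 1*(-21)) + 2025 = (27 + 21) + 2025 = 48 + 2025 = 2073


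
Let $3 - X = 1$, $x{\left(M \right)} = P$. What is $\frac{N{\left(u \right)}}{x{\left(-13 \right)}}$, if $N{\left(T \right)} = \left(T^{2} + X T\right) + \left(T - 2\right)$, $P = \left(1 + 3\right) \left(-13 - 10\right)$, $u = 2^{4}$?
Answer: $- \frac{151}{46} \approx -3.2826$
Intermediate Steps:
$u = 16$
$P = -92$ ($P = 4 \left(-23\right) = -92$)
$x{\left(M \right)} = -92$
$X = 2$ ($X = 3 - 1 = 2$)
$N{\left(T \right)} = -2 + T^{2} + 3 T$ ($N{\left(T \right)} = \left(T^{2} + 2 T\right) + \left(T - 2\right) = \left(T^{2} + 2 T\right) + \left(-2 + T\right) = -2 + T^{2} + 3 T$)
$\frac{N{\left(u \right)}}{x{\left(-13 \right)}} = \frac{-2 + 16^{2} + 3 \cdot 16}{-92} = \left(-2 + 256 + 48\right) \left(- \frac{1}{92}\right) = 302 \left(- \frac{1}{92}\right) = - \frac{151}{46}$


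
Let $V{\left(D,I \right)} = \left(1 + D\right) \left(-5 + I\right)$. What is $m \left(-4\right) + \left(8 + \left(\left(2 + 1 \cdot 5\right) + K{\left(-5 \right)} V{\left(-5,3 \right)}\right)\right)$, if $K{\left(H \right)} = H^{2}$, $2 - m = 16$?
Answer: $271$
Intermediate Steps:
$m = -14$ ($m = 2 - 16 = -14$)
$m \left(-4\right) + \left(8 + \left(\left(2 + 1 \cdot 5\right) + K{\left(-5 \right)} V{\left(-5,3 \right)}\right)\right) = \left(-14\right) \left(-4\right) + \left(8 + \left(\left(2 + 1 \cdot 5\right) + \left(-5\right)^{2} \left(-5 + 3 - -25 - 15\right)\right)\right) = 56 + \left(8 + \left(\left(2 + 5\right) + 25 \left(-5 + 3 + 25 - 15\right)\right)\right) = 56 + \left(8 + \left(7 + 25 \cdot 8\right)\right) = 56 + \left(8 + \left(7 + 200\right)\right) = 56 + \left(8 + 207\right) = 56 + 215 = 271$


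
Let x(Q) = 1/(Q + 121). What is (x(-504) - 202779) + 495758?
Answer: 112210956/383 ≈ 2.9298e+5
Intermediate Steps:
x(Q) = 1/(121 + Q)
(x(-504) - 202779) + 495758 = (1/(121 - 504) - 202779) + 495758 = (1/(-383) - 202779) + 495758 = (-1/383 - 202779) + 495758 = -77664358/383 + 495758 = 112210956/383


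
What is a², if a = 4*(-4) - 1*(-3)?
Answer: 169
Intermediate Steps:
a = -13 (a = -16 + 3 = -13)
a² = (-13)² = 169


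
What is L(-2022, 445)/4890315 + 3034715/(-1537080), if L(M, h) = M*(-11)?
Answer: -987101636791/501120358680 ≈ -1.9698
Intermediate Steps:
L(M, h) = -11*M
L(-2022, 445)/4890315 + 3034715/(-1537080) = -11*(-2022)/4890315 + 3034715/(-1537080) = 22242*(1/4890315) + 3034715*(-1/1537080) = 7414/1630105 - 606943/307416 = -987101636791/501120358680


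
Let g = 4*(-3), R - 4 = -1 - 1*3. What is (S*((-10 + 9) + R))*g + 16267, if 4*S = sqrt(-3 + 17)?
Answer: 16267 + 3*sqrt(14) ≈ 16278.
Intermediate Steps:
R = 0 (R = 4 + (-1 - 1*3) = 4 + (-1 - 3) = 4 - 4 = 0)
S = sqrt(14)/4 (S = sqrt(-3 + 17)/4 = sqrt(14)/4 ≈ 0.93541)
g = -12
(S*((-10 + 9) + R))*g + 16267 = ((sqrt(14)/4)*((-10 + 9) + 0))*(-12) + 16267 = ((sqrt(14)/4)*(-1 + 0))*(-12) + 16267 = ((sqrt(14)/4)*(-1))*(-12) + 16267 = -sqrt(14)/4*(-12) + 16267 = 3*sqrt(14) + 16267 = 16267 + 3*sqrt(14)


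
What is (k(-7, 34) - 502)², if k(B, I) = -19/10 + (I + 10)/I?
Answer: 7300506249/28900 ≈ 2.5261e+5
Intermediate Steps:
k(B, I) = -19/10 + (10 + I)/I (k(B, I) = -19*⅒ + (10 + I)/I = -19/10 + (10 + I)/I)
(k(-7, 34) - 502)² = ((-9/10 + 10/34) - 502)² = ((-9/10 + 10*(1/34)) - 502)² = ((-9/10 + 5/17) - 502)² = (-103/170 - 502)² = (-85443/170)² = 7300506249/28900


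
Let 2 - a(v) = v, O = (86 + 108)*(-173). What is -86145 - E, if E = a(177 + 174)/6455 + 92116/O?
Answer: -9331039965516/108321355 ≈ -86142.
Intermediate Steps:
O = -33562 (O = 194*(-173) = -33562)
a(v) = 2 - v
E = -303160959/108321355 (E = (2 - (177 + 174))/6455 + 92116/(-33562) = (2 - 1*351)*(1/6455) + 92116*(-1/33562) = (2 - 351)*(1/6455) - 46058/16781 = -349*1/6455 - 46058/16781 = -349/6455 - 46058/16781 = -303160959/108321355 ≈ -2.7987)
-86145 - E = -86145 - 1*(-303160959/108321355) = -86145 + 303160959/108321355 = -9331039965516/108321355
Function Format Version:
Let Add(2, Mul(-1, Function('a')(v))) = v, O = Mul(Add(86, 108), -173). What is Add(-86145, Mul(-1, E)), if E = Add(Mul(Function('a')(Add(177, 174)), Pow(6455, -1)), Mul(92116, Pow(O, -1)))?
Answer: Rational(-9331039965516, 108321355) ≈ -86142.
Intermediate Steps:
O = -33562 (O = Mul(194, -173) = -33562)
Function('a')(v) = Add(2, Mul(-1, v))
E = Rational(-303160959, 108321355) (E = Add(Mul(Add(2, Mul(-1, Add(177, 174))), Pow(6455, -1)), Mul(92116, Pow(-33562, -1))) = Add(Mul(Add(2, Mul(-1, 351)), Rational(1, 6455)), Mul(92116, Rational(-1, 33562))) = Add(Mul(Add(2, -351), Rational(1, 6455)), Rational(-46058, 16781)) = Add(Mul(-349, Rational(1, 6455)), Rational(-46058, 16781)) = Add(Rational(-349, 6455), Rational(-46058, 16781)) = Rational(-303160959, 108321355) ≈ -2.7987)
Add(-86145, Mul(-1, E)) = Add(-86145, Mul(-1, Rational(-303160959, 108321355))) = Add(-86145, Rational(303160959, 108321355)) = Rational(-9331039965516, 108321355)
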